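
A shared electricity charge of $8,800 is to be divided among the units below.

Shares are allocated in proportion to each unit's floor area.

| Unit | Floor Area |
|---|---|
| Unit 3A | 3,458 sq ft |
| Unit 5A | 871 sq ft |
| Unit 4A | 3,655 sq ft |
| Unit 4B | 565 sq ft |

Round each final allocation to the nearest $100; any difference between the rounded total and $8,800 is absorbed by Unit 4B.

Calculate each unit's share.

Unit 3A: $3,600; Unit 5A: $900; Unit 4A: $3,800; Unit 4B: $500

Total floor area = 8,549.
Unrounded shares: Unit 3A 3,458/8,549 × $8,800 = 3,559.53; Unit 5A 871/8,549 × $8,800 = 896.57; Unit 4A 3,655/8,549 × $8,800 = 3,762.31; Unit 4B 565/8,549 × $8,800 = 581.59.
Rounded to nearest $100: Unit 3A $3,600; Unit 5A $900; Unit 4A $3,800; Unit 4B $600. Sum = $8,900.
Difference $8,800 − $8,900 = −$100 applied to Unit 4B: Unit 4B becomes $500.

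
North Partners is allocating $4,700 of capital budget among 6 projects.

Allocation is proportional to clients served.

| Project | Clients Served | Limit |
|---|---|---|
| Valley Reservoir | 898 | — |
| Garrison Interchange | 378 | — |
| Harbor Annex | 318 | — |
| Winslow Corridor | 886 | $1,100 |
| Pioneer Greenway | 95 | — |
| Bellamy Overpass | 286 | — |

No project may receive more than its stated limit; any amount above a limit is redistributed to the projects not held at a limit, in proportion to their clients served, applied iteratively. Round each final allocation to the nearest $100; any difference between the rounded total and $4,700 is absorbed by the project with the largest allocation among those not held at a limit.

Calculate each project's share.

Valley Reservoir: $1,600 | Garrison Interchange: $700 | Harbor Annex: $600 | Winslow Corridor: $1,100 | Pioneer Greenway: $200 | Bellamy Overpass: $500

Total clients served = 2,861.
Unconstrained shares: Valley Reservoir 1,475.22; Garrison Interchange 620.97; Harbor Annex 522.40; Winslow Corridor 1,455.51; Pioneer Greenway 156.06; Bellamy Overpass 469.84.
Held at cap: Winslow Corridor ($1,100); residual $3,600 reallocated over remaining clients served 1,975.
Remaining shares: Valley Reservoir 1,636.86 → $1,600; Garrison Interchange 689.01 → $700; Harbor Annex 579.65 → $600; Pioneer Greenway 173.16 → $200; Bellamy Overpass 521.32 → $500.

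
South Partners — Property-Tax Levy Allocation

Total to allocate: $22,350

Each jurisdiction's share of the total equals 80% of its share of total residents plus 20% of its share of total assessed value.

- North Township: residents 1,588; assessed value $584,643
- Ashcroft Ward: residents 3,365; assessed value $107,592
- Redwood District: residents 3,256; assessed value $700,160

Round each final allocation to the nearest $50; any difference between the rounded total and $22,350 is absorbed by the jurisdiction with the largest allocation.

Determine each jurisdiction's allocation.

North Township: $5,350 | Ashcroft Ward: $7,650 | Redwood District: $9,350

Residents total 8,209; assessed value total 1,392,395.
Composite weights (80% residents + 20% assessed value): North Township 0.2387; Ashcroft Ward 0.3434; Redwood District 0.4179.
Raw shares: North Township 5,335.70; Ashcroft Ward 7,674.70; Redwood District 9,339.61.
Rounded to nearest $50: North Township $5,350; Ashcroft Ward $7,650; Redwood District $9,350. Sum = $22,350.
Sum already equals the total — no adjustment.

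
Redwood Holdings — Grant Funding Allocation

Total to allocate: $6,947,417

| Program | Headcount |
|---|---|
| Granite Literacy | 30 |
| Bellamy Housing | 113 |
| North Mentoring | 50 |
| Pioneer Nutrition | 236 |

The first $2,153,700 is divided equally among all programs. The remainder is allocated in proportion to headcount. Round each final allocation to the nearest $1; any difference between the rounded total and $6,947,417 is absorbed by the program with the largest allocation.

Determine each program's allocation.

First tranche $2,153,700 split equally: $538,425 each.
Remainder $4,793,717 by headcount (total 429): Granite Literacy 335,224.97 → $335,225; Bellamy Housing 1,262,680.70 → $1,262,681; North Mentoring 558,708.28 → $558,708; Pioneer Nutrition 2,637,103.06 → $2,637,103.
Totals: Granite Literacy $538,425 + $335,225 = $873,650; Bellamy Housing $538,425 + $1,262,681 = $1,801,106; North Mentoring $538,425 + $558,708 = $1,097,133; Pioneer Nutrition $538,425 + $2,637,103 = $3,175,528.

Granite Literacy: $873,650; Bellamy Housing: $1,801,106; North Mentoring: $1,097,133; Pioneer Nutrition: $3,175,528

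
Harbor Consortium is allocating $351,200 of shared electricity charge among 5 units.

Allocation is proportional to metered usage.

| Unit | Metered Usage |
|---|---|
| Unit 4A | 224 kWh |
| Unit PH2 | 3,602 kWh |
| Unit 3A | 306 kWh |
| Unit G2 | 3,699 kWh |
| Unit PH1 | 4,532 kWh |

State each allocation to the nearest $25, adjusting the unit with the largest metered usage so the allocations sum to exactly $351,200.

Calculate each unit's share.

Combined metered usage = 12,363.
Pro-rata amounts: Unit 4A 224/12,363 × $351,200 = 6,363.25; Unit PH2 3,602/12,363 × $351,200 = 102,323.25; Unit 3A 306/12,363 × $351,200 = 8,692.65; Unit G2 3,699/12,363 × $351,200 = 105,078.77; Unit PH1 4,532/12,363 × $351,200 = 128,742.09.
Rounded to nearest $25: Unit 4A $6,375; Unit PH2 $102,325; Unit 3A $8,700; Unit G2 $105,075; Unit PH1 $128,750. Sum = $351,225.
Difference $351,200 − $351,225 = −$25 applied to largest metered usage (Unit PH1): Unit PH1 becomes $128,725.

Unit 4A: $6,375; Unit PH2: $102,325; Unit 3A: $8,700; Unit G2: $105,075; Unit PH1: $128,725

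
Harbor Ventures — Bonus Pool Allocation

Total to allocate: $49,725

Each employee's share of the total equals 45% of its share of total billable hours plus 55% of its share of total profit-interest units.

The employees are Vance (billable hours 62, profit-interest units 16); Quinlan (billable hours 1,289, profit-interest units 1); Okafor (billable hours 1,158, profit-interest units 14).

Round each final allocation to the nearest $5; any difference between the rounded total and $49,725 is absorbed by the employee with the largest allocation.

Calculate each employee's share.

Billable hours total 2,509; profit-interest units total 31.
Combined weights (45% billable hours + 55% profit-interest units): Vance 0.2950; Quinlan 0.2489; Okafor 0.4561.
Unrounded shares: Vance 14,668.42; Quinlan 12,378.03; Okafor 22,678.55.
At nearest $5: Vance $14,670; Quinlan $12,380; Okafor $22,680. Sum = $49,730.
Difference $49,725 − $49,730 = −$5 applied to largest allocation (Okafor): Okafor becomes $22,675.

Vance: $14,670; Quinlan: $12,380; Okafor: $22,675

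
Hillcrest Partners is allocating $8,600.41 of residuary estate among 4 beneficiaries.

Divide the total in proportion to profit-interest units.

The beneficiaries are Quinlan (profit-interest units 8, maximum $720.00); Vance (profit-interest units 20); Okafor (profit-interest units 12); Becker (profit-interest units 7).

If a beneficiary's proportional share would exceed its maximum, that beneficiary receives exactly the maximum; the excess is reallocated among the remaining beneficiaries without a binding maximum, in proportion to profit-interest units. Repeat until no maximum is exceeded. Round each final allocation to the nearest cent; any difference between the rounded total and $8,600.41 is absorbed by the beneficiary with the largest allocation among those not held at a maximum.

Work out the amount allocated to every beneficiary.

Quinlan: $720.00; Vance: $4,041.24; Okafor: $2,424.74; Becker: $1,414.43

Combined profit-interest units = 47.
Pro-rata shares before constraints: Quinlan 1,463.8996; Vance 3,659.7489; Okafor 2,195.8494; Becker 1,280.9121.
Capped: Quinlan ($720.00); residual $7,880.41 reallocated over remaining profit-interest units 39.
Shares after redistribution: Vance 4,041.2359 → $4,041.24; Okafor 2,424.7415 → $2,424.74; Becker 1,414.4326 → $1,414.43.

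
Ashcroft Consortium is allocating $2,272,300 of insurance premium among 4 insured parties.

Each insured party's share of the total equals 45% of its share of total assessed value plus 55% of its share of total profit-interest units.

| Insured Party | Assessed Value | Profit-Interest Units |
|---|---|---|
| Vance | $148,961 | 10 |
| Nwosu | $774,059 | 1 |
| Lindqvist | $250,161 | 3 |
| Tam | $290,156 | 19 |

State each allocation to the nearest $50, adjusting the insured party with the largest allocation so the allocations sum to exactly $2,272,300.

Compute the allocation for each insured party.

Vance: $482,800; Nwosu: $578,750; Lindqvist: $288,400; Tam: $922,350

Totals — assessed value 1,463,337, profit-interest units 33.
Blended shares (45% assessed value + 55% profit-interest units): Vance 0.2125; Nwosu 0.2547; Lindqvist 0.1269; Tam 0.4059.
Proportional shares: Vance 482,806.04; Nwosu 578,760.35; Lindqvist 288,419.83; Tam 922,313.78.
Rounded to nearest $50: Vance $482,800; Nwosu $578,750; Lindqvist $288,400; Tam $922,300. Sum = $2,272,250.
Difference $2,272,300 − $2,272,250 = +$50 applied to largest allocation (Tam): Tam becomes $922,350.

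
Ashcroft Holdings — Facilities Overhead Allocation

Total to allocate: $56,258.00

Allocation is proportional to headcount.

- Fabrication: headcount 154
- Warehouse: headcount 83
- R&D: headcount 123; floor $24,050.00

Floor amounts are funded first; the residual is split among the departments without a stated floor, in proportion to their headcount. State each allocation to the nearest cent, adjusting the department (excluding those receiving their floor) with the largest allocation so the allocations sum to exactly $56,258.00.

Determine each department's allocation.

Fund the minimums — R&D $24,050.00. Remaining pool $32,208.00.
Remaining pool split over remaining headcount 237: Fabrication 20,928.4051 → $20,928.41; Warehouse 11,279.5949 → $11,279.59.

Fabrication: $20,928.41; Warehouse: $11,279.59; R&D: $24,050.00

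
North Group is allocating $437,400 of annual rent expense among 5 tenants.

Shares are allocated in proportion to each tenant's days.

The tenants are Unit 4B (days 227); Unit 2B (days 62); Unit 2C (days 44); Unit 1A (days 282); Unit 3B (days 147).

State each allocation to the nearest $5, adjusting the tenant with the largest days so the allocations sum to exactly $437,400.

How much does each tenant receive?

Unit 4B: $130,300 | Unit 2B: $35,590 | Unit 2C: $25,255 | Unit 1A: $161,875 | Unit 3B: $84,380

Days total: 762.
Raw shares: Unit 4B 227/762 × $437,400 = 130,301.57; Unit 2B 62/762 × $437,400 = 35,588.98; Unit 2C 44/762 × $437,400 = 25,256.69; Unit 1A 282/762 × $437,400 = 161,872.44; Unit 3B 147/762 × $437,400 = 84,380.31.
Rounded to nearest $5: Unit 4B $130,300; Unit 2B $35,590; Unit 2C $25,255; Unit 1A $161,870; Unit 3B $84,380. Sum = $437,395.
Difference $437,400 − $437,395 = +$5 applied to largest days (Unit 1A): Unit 1A becomes $161,875.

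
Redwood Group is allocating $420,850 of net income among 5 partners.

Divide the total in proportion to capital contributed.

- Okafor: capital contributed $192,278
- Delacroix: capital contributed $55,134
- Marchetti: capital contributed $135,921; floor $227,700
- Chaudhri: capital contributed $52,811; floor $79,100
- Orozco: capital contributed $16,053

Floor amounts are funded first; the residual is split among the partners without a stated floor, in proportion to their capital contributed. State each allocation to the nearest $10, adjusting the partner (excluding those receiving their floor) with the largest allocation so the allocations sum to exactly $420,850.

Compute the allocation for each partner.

Okafor: $83,230 · Delacroix: $23,870 · Marchetti: $227,700 · Chaudhri: $79,100 · Orozco: $6,950

Fund the minimums — Marchetti $227,700; Chaudhri $79,100. Balance $114,050.
Balance split over remaining capital contributed 263,465: Okafor 83,234.23 → $83,230; Delacroix 23,866.67 → $23,870; Orozco 6,949.10 → $6,950.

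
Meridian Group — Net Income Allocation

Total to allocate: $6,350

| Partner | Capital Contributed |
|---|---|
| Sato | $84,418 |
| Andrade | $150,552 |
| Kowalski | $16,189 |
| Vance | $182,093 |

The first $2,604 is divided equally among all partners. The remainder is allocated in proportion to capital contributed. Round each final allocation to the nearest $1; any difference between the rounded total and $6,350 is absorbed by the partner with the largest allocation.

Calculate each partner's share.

Sato: $1,381 · Andrade: $1,953 · Kowalski: $791 · Vance: $2,225

First tranche $2,604 split equally: $651 each.
Remainder $3,746 by capital contributed (total 433,252): Sato 729.90 → $730; Andrade 1,301.71 → $1,302; Kowalski 139.97 → $140; Vance 1,574.42 → $1,574.
Totals: Sato $651 + $730 = $1,381; Andrade $651 + $1,302 = $1,953; Kowalski $651 + $140 = $791; Vance $651 + $1,574 = $2,225.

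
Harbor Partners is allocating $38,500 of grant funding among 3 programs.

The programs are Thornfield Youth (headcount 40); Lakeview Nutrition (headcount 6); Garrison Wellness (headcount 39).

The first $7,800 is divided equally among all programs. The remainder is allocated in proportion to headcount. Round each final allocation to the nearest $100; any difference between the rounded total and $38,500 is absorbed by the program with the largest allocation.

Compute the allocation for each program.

Thornfield Youth: $17,000 | Lakeview Nutrition: $4,800 | Garrison Wellness: $16,700

$7,800 shared equally gives $2,600 per program.
Remainder $30,700 by headcount (total 85): Thornfield Youth 14,447.06 → $14,400; Lakeview Nutrition 2,167.06 → $2,200; Garrison Wellness 14,085.88 → $14,100.
Totals: Thornfield Youth $2,600 + $14,400 = $17,000; Lakeview Nutrition $2,600 + $2,200 = $4,800; Garrison Wellness $2,600 + $14,100 = $16,700.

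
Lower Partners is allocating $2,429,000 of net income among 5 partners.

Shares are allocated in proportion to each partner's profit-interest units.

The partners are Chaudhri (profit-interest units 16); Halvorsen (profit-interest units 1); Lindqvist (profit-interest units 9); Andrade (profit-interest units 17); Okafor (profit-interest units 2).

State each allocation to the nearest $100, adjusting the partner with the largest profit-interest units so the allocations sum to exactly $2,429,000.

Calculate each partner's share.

Chaudhri: $863,600; Halvorsen: $54,000; Lindqvist: $485,800; Andrade: $917,600; Okafor: $108,000

Total profit-interest units = 16 + 1 + 9 + 17 + 2 = 45.
Proportional shares: Chaudhri 863,644.44; Halvorsen 53,977.78; Lindqvist 485,800.00; Andrade 917,622.22; Okafor 107,955.56.
Rounded to nearest $100: Chaudhri $863,600; Halvorsen $54,000; Lindqvist $485,800; Andrade $917,600; Okafor $108,000. Sum = $2,429,000.
No rounding difference to absorb.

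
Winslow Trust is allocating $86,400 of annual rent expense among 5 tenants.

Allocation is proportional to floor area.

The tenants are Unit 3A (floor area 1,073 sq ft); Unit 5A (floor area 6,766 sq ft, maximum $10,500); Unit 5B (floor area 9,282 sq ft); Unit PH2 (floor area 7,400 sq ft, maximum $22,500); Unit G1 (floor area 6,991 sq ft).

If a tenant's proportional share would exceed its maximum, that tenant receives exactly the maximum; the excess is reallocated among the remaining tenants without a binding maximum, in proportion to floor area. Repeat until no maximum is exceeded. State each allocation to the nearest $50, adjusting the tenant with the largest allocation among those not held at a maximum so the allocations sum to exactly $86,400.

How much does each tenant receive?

Sum of floor area: 31,512.
Pro-rata shares before constraints: Unit 3A 2,941.96; Unit 5A 18,551.10; Unit 5B 25,449.50; Unit PH2 20,289.41; Unit G1 19,168.01.
Held at cap: Unit 5A ($10,500); balance $75,900 reallocated over remaining floor area 24,746.
Held at cap: Unit PH2 ($22,500); balance $53,400 reallocated over remaining floor area 17,346.
Redistributed shares: Unit 3A 3,303.25 → $3,300; Unit 5B 28,574.82 → $28,550; Unit G1 21,521.93 → $21,500.
Rounding difference +$50 applied to Unit 5B → $28,600.

Unit 3A: $3,300 | Unit 5A: $10,500 | Unit 5B: $28,600 | Unit PH2: $22,500 | Unit G1: $21,500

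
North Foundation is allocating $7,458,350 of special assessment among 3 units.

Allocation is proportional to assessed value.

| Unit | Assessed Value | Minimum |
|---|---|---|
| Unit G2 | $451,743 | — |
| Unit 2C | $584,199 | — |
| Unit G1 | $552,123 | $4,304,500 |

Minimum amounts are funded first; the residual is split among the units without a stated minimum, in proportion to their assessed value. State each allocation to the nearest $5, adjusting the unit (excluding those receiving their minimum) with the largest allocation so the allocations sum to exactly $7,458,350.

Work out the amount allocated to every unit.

Guaranteed amounts: Unit G1 $4,304,500. Residual $3,153,850.
Residual split over remaining assessed value 1,035,942: Unit G2 1,375,298.68 → $1,375,300; Unit 2C 1,778,551.32 → $1,778,550.

Unit G2: $1,375,300 · Unit 2C: $1,778,550 · Unit G1: $4,304,500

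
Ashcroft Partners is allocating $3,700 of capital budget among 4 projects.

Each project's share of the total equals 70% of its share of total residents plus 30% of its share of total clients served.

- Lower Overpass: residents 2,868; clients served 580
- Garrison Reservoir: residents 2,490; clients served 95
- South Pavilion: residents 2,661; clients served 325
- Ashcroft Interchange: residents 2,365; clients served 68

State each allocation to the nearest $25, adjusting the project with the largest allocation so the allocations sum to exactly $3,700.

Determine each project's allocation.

Totals — residents 10,384, clients served 1,068.
Combined weights (70% residents + 30% clients served): Lower Overpass 0.3563; Garrison Reservoir 0.1945; South Pavilion 0.2707; Ashcroft Interchange 0.1785.
Unrounded shares: Lower Overpass 1,318.15; Garrison Reservoir 719.80; South Pavilion 1,001.49; Ashcroft Interchange 660.56.
At nearest $25: Lower Overpass $1,325; Garrison Reservoir $725; South Pavilion $1,000; Ashcroft Interchange $650. Sum = $3,700.
No rounding difference to absorb.

Lower Overpass: $1,325; Garrison Reservoir: $725; South Pavilion: $1,000; Ashcroft Interchange: $650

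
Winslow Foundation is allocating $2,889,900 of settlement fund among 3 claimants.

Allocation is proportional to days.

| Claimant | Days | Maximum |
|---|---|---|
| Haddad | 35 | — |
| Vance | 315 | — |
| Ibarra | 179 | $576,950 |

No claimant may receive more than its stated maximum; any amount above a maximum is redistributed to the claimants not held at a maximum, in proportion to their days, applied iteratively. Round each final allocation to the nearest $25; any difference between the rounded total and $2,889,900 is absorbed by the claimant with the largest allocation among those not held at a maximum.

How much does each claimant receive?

Haddad: $231,300 | Vance: $2,081,650 | Ibarra: $576,950

Combined days = 529.
Unconstrained shares: Haddad 191,203.21; Vance 1,720,828.92; Ibarra 977,867.86.
Capped: Ibarra ($576,950); balance $2,312,950 reallocated over remaining days 350.
Remaining shares: Haddad 231,295.00 → $231,300; Vance 2,081,655.00 → $2,081,650.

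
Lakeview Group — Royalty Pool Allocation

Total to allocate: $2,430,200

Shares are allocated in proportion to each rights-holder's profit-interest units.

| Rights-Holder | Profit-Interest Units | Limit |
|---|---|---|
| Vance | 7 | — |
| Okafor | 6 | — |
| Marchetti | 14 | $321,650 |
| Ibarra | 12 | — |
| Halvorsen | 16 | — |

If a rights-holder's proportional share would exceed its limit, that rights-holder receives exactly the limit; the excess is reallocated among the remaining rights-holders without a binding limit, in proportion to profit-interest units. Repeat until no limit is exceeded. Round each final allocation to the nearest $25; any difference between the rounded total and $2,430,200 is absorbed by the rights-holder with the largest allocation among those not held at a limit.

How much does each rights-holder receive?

Vance: $360,000 | Okafor: $308,575 | Marchetti: $321,650 | Ibarra: $617,125 | Halvorsen: $822,850

Sum of profit-interest units: 55.
Unconstrained shares: Vance 309,298.18; Okafor 265,112.73; Marchetti 618,596.36; Ibarra 530,225.45; Halvorsen 706,967.27.
Capped: Marchetti ($321,650); balance $2,108,550 reallocated over remaining profit-interest units 41.
Redistributed shares: Vance 359,996.34 → $360,000; Okafor 308,568.29 → $308,575; Ibarra 617,136.59 → $617,125; Halvorsen 822,848.78 → $822,850.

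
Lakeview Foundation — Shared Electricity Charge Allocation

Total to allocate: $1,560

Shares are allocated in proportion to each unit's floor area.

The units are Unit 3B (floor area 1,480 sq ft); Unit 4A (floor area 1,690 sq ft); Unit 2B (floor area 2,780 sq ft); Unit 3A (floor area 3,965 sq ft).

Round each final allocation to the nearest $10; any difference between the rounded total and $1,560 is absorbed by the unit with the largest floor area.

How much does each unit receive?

Total floor area = 1,480 + 1,690 + 2,780 + 3,965 = 9,915.
Proportional shares: Unit 3B 232.86; Unit 4A 265.90; Unit 2B 437.40; Unit 3A 623.84.
After rounding ($10): Unit 3B $230; Unit 4A $270; Unit 2B $440; Unit 3A $620. Sum = $1,560.
No rounding difference to absorb.

Unit 3B: $230; Unit 4A: $270; Unit 2B: $440; Unit 3A: $620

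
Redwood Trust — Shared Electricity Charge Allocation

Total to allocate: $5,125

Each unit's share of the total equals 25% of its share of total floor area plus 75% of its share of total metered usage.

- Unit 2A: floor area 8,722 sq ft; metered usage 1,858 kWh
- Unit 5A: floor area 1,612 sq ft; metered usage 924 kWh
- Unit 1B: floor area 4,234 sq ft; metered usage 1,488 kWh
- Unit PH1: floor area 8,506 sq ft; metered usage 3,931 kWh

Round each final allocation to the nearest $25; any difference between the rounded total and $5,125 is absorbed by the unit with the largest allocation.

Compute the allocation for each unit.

Floor area total 23,074; metered usage total 8,201.
Blended shares (25% floor area + 75% metered usage): Unit 2A 0.2644; Unit 5A 0.1020; Unit 1B 0.1820; Unit PH1 0.4517.
Raw shares: Unit 2A 1,355.15; Unit 5A 522.58; Unit 1B 932.52; Unit PH1 2,314.75.
After rounding ($25): Unit 2A $1,350; Unit 5A $525; Unit 1B $925; Unit PH1 $2,325. Sum = $5,125.
No rounding difference to absorb.

Unit 2A: $1,350; Unit 5A: $525; Unit 1B: $925; Unit PH1: $2,325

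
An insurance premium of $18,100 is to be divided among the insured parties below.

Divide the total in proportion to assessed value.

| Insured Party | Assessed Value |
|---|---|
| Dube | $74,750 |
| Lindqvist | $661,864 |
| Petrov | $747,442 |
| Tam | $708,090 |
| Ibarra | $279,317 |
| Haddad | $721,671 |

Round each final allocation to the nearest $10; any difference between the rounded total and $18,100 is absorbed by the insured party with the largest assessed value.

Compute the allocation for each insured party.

Combined assessed value = 3,193,134.
Pro-rata amounts: Dube 74,750/3,193,134 × $18,100 = 423.71; Lindqvist 661,864/3,193,134 × $18,100 = 3,751.72; Petrov 747,442/3,193,134 × $18,100 = 4,236.81; Tam 708,090/3,193,134 × $18,100 = 4,013.75; Ibarra 279,317/3,193,134 × $18,100 = 1,583.28; Haddad 721,671/3,193,134 × $18,100 = 4,090.73.
At nearest $10: Dube $420; Lindqvist $3,750; Petrov $4,240; Tam $4,010; Ibarra $1,580; Haddad $4,090. Sum = $18,090.
Difference $18,100 − $18,090 = +$10 applied to largest assessed value (Petrov): Petrov becomes $4,250.

Dube: $420; Lindqvist: $3,750; Petrov: $4,250; Tam: $4,010; Ibarra: $1,580; Haddad: $4,090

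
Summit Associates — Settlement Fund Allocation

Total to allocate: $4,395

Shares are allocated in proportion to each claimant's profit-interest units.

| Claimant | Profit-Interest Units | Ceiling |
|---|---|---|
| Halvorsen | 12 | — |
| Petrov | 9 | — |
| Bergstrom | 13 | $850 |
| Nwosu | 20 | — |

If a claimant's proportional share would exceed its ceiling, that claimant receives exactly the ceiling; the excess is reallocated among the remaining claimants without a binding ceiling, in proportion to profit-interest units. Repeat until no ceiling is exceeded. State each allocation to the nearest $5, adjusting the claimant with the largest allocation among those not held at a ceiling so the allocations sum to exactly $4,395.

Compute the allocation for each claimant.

Total profit-interest units = 54.
Pro-rata shares before constraints: Halvorsen 976.67; Petrov 732.50; Bergstrom 1,058.06; Nwosu 1,627.78.
Held at cap: Bergstrom ($850); balance $3,545 reallocated over remaining profit-interest units 41.
Shares after redistribution: Halvorsen 1,037.56 → $1,040; Petrov 778.17 → $780; Nwosu 1,729.27 → $1,730.
Rounding difference −$5 applied to Nwosu → $1,725.

Halvorsen: $1,040 | Petrov: $780 | Bergstrom: $850 | Nwosu: $1,725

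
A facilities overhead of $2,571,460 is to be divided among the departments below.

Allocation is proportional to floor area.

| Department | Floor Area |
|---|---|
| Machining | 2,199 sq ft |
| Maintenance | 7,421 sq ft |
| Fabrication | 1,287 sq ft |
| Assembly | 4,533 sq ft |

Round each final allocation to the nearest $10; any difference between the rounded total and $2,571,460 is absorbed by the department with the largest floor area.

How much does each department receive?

Machining: $366,230 | Maintenance: $1,235,940 | Fabrication: $214,340 | Assembly: $754,950

Combined floor area = 15,440.
Pro-rata amounts: Machining 2,199/15,440 × $2,571,460 = 366,233.20; Maintenance 7,421/15,440 × $2,571,460 = 1,235,932.94; Fabrication 1,287/15,440 × $2,571,460 = 214,343.85; Assembly 4,533/15,440 × $2,571,460 = 754,950.01.
At nearest $10: Machining $366,230; Maintenance $1,235,930; Fabrication $214,340; Assembly $754,950. Sum = $2,571,450.
Difference $2,571,460 − $2,571,450 = +$10 applied to largest floor area (Maintenance): Maintenance becomes $1,235,940.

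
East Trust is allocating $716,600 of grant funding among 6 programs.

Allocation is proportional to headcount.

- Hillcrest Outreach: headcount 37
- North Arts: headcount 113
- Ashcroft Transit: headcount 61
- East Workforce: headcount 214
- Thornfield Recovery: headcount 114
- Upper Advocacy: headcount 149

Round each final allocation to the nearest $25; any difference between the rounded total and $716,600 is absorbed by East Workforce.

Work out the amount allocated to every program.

Combined headcount = 688.
Pro-rata amounts: Hillcrest Outreach 37/688 × $716,600 = 38,538.08; North Arts 113/688 × $716,600 = 117,697.38; Ashcroft Transit 61/688 × $716,600 = 63,535.76; East Workforce 214/688 × $716,600 = 222,895.93; Thornfield Recovery 114/688 × $716,600 = 118,738.95; Upper Advocacy 149/688 × $716,600 = 155,193.90.
Rounded to nearest $25: Hillcrest Outreach $38,550; North Arts $117,700; Ashcroft Transit $63,525; East Workforce $222,900; Thornfield Recovery $118,750; Upper Advocacy $155,200. Sum = $716,625.
Difference $716,600 − $716,625 = −$25 applied to East Workforce: East Workforce becomes $222,875.

Hillcrest Outreach: $38,550; North Arts: $117,700; Ashcroft Transit: $63,525; East Workforce: $222,875; Thornfield Recovery: $118,750; Upper Advocacy: $155,200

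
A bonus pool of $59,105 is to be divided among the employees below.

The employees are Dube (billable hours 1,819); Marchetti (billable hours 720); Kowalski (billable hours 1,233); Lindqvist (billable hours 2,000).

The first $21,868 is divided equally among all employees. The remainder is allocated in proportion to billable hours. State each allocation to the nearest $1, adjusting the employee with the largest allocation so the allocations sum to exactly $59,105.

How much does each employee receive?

Dube: $17,202; Marchetti: $10,112; Kowalski: $13,421; Lindqvist: $18,370

First tranche $21,868 split equally: $5,467 each.
Remainder $37,237 by billable hours (total 5,772): Dube 11,734.95 → $11,735; Marchetti 4,644.95 → $4,645; Kowalski 7,954.47 → $7,954; Lindqvist 12,902.63 → $12,903.
Totals: Dube $5,467 + $11,735 = $17,202; Marchetti $5,467 + $4,645 = $10,112; Kowalski $5,467 + $7,954 = $13,421; Lindqvist $5,467 + $12,903 = $18,370.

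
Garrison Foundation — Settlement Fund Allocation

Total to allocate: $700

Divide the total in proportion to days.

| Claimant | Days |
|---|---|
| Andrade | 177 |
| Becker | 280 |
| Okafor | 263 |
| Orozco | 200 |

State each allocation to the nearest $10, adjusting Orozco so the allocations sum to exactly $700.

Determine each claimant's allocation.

Days total: 920.
Proportional shares: Andrade 177/920 × $700 = 134.67; Becker 280/920 × $700 = 213.04; Okafor 263/920 × $700 = 200.11; Orozco 200/920 × $700 = 152.17.
At nearest $10: Andrade $130; Becker $210; Okafor $200; Orozco $150. Sum = $690.
Difference $700 − $690 = +$10 applied to Orozco: Orozco becomes $160.

Andrade: $130; Becker: $210; Okafor: $200; Orozco: $160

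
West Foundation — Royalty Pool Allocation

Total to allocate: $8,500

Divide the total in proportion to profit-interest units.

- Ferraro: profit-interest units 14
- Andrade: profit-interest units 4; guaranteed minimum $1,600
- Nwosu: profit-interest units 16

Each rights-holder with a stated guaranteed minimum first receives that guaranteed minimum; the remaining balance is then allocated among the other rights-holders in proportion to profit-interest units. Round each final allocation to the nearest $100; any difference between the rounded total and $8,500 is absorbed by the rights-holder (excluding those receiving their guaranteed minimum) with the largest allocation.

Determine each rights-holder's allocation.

Guaranteed amounts: Andrade $1,600. Balance $6,900.
Balance split over remaining profit-interest units 30: Ferraro 3,220.00 → $3,200; Nwosu 3,680.00 → $3,700.

Ferraro: $3,200 | Andrade: $1,600 | Nwosu: $3,700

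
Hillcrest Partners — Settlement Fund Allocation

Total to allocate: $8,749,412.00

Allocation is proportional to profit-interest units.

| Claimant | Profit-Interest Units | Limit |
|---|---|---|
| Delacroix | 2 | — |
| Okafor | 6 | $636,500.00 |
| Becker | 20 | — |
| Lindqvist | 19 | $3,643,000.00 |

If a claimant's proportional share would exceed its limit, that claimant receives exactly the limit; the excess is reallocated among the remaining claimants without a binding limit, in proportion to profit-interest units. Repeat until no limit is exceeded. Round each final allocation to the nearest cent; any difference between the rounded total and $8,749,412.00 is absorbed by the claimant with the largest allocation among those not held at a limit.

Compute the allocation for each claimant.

Profit-interest units total: 47.
Unconstrained shares: Delacroix 372,315.4043; Okafor 1,116,946.2128; Becker 3,723,154.0426; Lindqvist 3,536,996.3404.
Held at cap: Okafor ($636,500.00); remaining pool $8,112,912.00 reallocated over remaining profit-interest units 41.
Held at cap: Lindqvist ($3,643,000.00); remaining pool $4,469,912.00 reallocated over remaining profit-interest units 22.
Redistributed shares: Delacroix 406,355.6364 → $406,355.64; Becker 4,063,556.3636 → $4,063,556.36.

Delacroix: $406,355.64; Okafor: $636,500.00; Becker: $4,063,556.36; Lindqvist: $3,643,000.00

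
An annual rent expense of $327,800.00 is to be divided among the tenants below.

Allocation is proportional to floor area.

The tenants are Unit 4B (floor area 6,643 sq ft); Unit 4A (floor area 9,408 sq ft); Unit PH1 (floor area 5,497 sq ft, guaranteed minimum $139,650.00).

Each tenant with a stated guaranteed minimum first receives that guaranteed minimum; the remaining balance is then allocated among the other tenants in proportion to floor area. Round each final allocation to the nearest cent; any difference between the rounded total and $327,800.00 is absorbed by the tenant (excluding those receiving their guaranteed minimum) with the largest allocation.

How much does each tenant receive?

Fund the minimums — Unit PH1 $139,650.00. Remaining pool $188,150.00.
Remaining pool split over remaining floor area 16,051: Unit 4B 77,869.3197 → $77,869.32; Unit 4A 110,280.6803 → $110,280.68.

Unit 4B: $77,869.32 · Unit 4A: $110,280.68 · Unit PH1: $139,650.00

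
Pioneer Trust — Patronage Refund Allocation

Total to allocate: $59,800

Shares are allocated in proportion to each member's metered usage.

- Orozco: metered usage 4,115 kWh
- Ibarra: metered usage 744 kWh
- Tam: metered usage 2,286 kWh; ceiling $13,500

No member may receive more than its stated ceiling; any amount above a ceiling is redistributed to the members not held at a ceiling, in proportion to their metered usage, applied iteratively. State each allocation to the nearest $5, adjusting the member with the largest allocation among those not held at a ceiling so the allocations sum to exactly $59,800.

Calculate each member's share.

Sum of metered usage: 7,145.
Pro-rata shares before constraints: Orozco 34,440.45; Ibarra 6,226.90; Tam 19,132.65.
Held at cap: Tam ($13,500); balance $46,300 reallocated over remaining metered usage 4,859.
Remaining shares: Orozco 39,210.64 → $39,210; Ibarra 7,089.36 → $7,090.

Orozco: $39,210 · Ibarra: $7,090 · Tam: $13,500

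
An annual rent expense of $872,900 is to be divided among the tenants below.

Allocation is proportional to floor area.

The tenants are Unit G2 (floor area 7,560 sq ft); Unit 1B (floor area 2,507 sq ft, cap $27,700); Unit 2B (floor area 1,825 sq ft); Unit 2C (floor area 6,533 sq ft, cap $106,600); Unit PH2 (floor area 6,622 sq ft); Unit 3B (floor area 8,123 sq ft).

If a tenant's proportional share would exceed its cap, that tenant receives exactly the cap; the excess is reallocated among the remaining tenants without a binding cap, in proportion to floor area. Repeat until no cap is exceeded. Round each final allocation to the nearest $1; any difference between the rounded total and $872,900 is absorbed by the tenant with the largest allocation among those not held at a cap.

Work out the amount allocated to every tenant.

Sum of floor area: 33,170.
Pro-rata shares before constraints: Unit G2 198,948.57; Unit 1B 65,974.08; Unit 2B 48,026.61; Unit 2C 171,922.09; Unit PH2 174,264.21; Unit 3B 213,764.45.
Held at cap: Unit 1B ($27,700), Unit 2C ($106,600); remaining pool $738,600 reallocated over remaining floor area 24,130.
Redistributed shares: Unit G2 231,405.55 → $231,406; Unit 2B 55,861.79 → $55,862; Unit PH2 202,694.12 → $202,694; Unit 3B 248,638.53 → $248,639.
Rounding difference −$1 applied to Unit 3B → $248,638.

Unit G2: $231,406 | Unit 1B: $27,700 | Unit 2B: $55,862 | Unit 2C: $106,600 | Unit PH2: $202,694 | Unit 3B: $248,638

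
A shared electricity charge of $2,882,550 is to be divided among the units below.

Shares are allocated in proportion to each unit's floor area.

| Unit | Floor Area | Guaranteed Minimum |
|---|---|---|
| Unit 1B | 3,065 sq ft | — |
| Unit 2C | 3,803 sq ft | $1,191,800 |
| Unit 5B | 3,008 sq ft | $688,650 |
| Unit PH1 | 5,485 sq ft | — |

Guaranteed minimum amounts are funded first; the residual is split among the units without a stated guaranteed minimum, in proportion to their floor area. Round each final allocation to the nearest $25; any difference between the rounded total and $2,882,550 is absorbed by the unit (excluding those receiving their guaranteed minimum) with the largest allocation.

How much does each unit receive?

Unit 1B: $359,225 | Unit 2C: $1,191,800 | Unit 5B: $688,650 | Unit PH1: $642,875

Minimums first: Unit 2C $1,191,800; Unit 5B $688,650. Remaining pool $1,002,100.
Remaining pool split over remaining floor area 8,550: Unit 1B 359,232.34 → $359,225; Unit PH1 642,867.66 → $642,875.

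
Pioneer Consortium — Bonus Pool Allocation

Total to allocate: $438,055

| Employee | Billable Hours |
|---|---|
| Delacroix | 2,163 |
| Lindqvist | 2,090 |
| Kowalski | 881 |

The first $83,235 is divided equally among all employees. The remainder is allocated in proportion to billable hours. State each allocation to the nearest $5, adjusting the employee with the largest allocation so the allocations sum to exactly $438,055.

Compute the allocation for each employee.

Delacroix: $177,235; Lindqvist: $172,190; Kowalski: $88,630

Equal tier: $83,235 ÷ 3 = $27,745 apiece.
Remainder $354,820 by billable hours (total 5,134): Delacroix 149,488.83 → $149,490; Lindqvist 144,443.67 → $144,445; Kowalski 60,887.499 → $60,885.
Totals: Delacroix $27,745 + $149,490 = $177,235; Lindqvist $27,745 + $144,445 = $172,190; Kowalski $27,745 + $60,885 = $88,630.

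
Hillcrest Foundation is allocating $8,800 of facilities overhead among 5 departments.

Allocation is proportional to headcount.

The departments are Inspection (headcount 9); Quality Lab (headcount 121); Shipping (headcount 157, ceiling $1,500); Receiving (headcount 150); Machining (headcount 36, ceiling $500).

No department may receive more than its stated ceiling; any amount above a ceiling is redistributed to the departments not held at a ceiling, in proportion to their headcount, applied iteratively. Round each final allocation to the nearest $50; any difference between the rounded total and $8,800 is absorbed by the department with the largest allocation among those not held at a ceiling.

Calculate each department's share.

Total headcount = 473.
Proportional shares (ignoring caps): Inspection 167.44; Quality Lab 2,251.16; Shipping 2,920.93; Receiving 2,790.70; Machining 669.77.
Capped: Shipping ($1,500), Machining ($500); remaining pool $6,800 reallocated over remaining headcount 280.
Shares after redistribution: Inspection 218.57 → $200; Quality Lab 2,938.57 → $2,950; Receiving 3,642.86 → $3,650.

Inspection: $200 · Quality Lab: $2,950 · Shipping: $1,500 · Receiving: $3,650 · Machining: $500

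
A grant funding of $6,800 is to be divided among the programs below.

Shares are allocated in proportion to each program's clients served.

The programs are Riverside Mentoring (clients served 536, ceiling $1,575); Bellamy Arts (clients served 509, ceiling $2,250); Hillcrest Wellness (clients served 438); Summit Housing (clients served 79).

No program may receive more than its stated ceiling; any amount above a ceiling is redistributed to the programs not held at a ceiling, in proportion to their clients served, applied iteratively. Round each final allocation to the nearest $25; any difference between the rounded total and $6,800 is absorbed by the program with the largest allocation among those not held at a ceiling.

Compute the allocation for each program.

Riverside Mentoring: $1,575 | Bellamy Arts: $2,250 | Hillcrest Wellness: $2,525 | Summit Housing: $450

Clients served total: 1,562.
Proportional shares (ignoring caps): Riverside Mentoring 2,333.42; Bellamy Arts 2,215.88; Hillcrest Wellness 1,906.79; Summit Housing 343.92.
Held at cap: Riverside Mentoring ($1,575); balance $5,225 reallocated over remaining clients served 1,026.
Held at cap: Bellamy Arts ($2,250); balance $2,975 reallocated over remaining clients served 517.
Redistributed shares: Hillcrest Wellness 2,520.41 → $2,525; Summit Housing 454.59 → $450.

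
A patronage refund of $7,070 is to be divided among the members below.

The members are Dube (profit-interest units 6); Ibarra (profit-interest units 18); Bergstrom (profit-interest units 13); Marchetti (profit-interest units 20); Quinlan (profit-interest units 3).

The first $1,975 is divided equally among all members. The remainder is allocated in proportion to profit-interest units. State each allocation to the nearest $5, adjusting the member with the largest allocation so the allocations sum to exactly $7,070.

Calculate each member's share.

Equal tier: $1,975 ÷ 5 = $395 apiece.
Remainder $5,095 by profit-interest units (total 60): Dube 509.50 → $510; Ibarra 1,528.50 → $1,530; Bergstrom 1,103.92 → $1,105; Marchetti 1,698.33 → $1,700; Quinlan 254.75 → $255.
Rounding difference −$5 on remainder applied to Marchetti.
Totals: Dube $395 + $510 = $905; Ibarra $395 + $1,530 = $1,925; Bergstrom $395 + $1,105 = $1,500; Marchetti $395 + $1,695 = $2,090; Quinlan $395 + $255 = $650.

Dube: $905; Ibarra: $1,925; Bergstrom: $1,500; Marchetti: $2,090; Quinlan: $650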